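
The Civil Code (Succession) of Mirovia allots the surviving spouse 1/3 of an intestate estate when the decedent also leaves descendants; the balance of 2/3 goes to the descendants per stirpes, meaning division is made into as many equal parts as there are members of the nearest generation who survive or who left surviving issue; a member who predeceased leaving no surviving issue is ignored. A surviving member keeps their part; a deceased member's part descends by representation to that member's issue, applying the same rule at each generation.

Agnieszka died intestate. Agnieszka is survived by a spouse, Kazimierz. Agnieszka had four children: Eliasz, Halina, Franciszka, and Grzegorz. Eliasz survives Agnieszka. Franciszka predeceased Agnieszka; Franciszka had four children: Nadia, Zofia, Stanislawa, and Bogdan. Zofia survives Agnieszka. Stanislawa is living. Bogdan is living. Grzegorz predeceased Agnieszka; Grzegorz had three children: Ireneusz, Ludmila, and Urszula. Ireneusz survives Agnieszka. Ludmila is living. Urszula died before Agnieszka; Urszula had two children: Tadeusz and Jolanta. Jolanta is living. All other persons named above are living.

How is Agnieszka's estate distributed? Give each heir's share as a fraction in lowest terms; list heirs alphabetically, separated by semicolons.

Kazimierz, as surviving spouse, takes 1/3.
The remaining 2/3 passes to Agnieszka's descendants per stirpes.
The 2/3 is divided into 4 equal shares of 1/6 among Eliasz, Halina, Franciszka, Grzegorz.
Eliasz is living and takes 1/6.
Halina is living and takes 1/6.
Franciszka predeceased; the 1/6 allotted to Franciszka's branch passes to Franciszka's issue by representation.
The 1/6 is divided into 4 equal shares of 1/24 among Nadia, Zofia, Stanislawa, Bogdan.
Nadia is living and takes 1/24.
Zofia is living and takes 1/24.
Stanislawa is living and takes 1/24.
Bogdan is living and takes 1/24.
Grzegorz predeceased; the 1/6 allotted to Grzegorz's branch passes to Grzegorz's issue by representation.
The 1/6 is divided into 3 equal shares of 1/18 among Ireneusz, Ludmila, Urszula.
Ireneusz is living and takes 1/18.
Ludmila is living and takes 1/18.
Urszula predeceased; the 1/18 allotted to Urszula's branch passes to Urszula's issue by representation.
The 1/18 is divided into 2 equal shares of 1/36 among Tadeusz, Jolanta.
Tadeusz is living and takes 1/36.
Jolanta is living and takes 1/36.

Bogdan 1/24; Eliasz 1/6; Halina 1/6; Ireneusz 1/18; Jolanta 1/36; Kazimierz 1/3; Ludmila 1/18; Nadia 1/24; Stanislawa 1/24; Tadeusz 1/36; Zofia 1/24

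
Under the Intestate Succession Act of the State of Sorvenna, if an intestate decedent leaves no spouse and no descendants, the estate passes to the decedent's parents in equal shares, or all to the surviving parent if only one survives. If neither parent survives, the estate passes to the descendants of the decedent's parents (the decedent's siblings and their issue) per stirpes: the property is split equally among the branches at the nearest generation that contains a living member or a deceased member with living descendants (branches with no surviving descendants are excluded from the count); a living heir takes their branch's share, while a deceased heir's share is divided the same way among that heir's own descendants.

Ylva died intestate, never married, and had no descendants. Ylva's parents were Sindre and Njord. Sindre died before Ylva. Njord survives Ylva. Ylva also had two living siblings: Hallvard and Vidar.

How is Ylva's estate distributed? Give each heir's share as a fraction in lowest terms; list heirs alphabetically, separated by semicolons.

Njord 1

Only one parent, Njord, survives, so Njord takes the entire estate. The siblings take nothing because a surviving parent has priority.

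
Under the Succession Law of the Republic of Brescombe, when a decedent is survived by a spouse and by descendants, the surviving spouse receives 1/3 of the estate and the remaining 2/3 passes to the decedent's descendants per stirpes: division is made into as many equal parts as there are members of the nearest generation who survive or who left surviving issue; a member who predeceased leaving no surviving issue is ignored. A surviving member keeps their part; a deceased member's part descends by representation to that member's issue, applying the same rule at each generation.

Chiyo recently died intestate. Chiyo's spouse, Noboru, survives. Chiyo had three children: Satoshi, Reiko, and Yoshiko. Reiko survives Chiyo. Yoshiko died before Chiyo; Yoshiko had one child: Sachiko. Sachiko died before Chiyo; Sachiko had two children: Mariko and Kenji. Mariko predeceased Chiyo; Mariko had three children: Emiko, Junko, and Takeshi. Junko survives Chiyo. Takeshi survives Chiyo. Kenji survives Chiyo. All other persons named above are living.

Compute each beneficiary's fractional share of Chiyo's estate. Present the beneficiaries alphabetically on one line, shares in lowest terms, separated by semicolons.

Emiko 1/27; Junko 1/27; Kenji 1/9; Noboru 1/3; Reiko 2/9; Satoshi 2/9; Takeshi 1/27

Noboru, as surviving spouse, takes 1/3.
The remaining 2/3 passes to Chiyo's descendants per stirpes.
The 2/3 is divided into 3 equal shares of 2/9 among Satoshi, Reiko, Yoshiko.
Satoshi is living and takes 2/9.
Reiko is living and takes 2/9.
Yoshiko predeceased; the 2/9 allotted to Yoshiko's branch passes to Yoshiko's issue by representation.
Sachiko's line is the sole branch at this level, so the full 2/9 passes to Sachiko's issue by representation.
The 2/9 is divided into 2 equal shares of 1/9 among Mariko, Kenji.
Mariko predeceased; the 1/9 allotted to Mariko's branch passes to Mariko's issue by representation.
The 1/9 is divided into 3 equal shares of 1/27 among Emiko, Junko, Takeshi.
Emiko is living and takes 1/27.
Junko is living and takes 1/27.
Takeshi is living and takes 1/27.
Kenji is living and takes 1/9.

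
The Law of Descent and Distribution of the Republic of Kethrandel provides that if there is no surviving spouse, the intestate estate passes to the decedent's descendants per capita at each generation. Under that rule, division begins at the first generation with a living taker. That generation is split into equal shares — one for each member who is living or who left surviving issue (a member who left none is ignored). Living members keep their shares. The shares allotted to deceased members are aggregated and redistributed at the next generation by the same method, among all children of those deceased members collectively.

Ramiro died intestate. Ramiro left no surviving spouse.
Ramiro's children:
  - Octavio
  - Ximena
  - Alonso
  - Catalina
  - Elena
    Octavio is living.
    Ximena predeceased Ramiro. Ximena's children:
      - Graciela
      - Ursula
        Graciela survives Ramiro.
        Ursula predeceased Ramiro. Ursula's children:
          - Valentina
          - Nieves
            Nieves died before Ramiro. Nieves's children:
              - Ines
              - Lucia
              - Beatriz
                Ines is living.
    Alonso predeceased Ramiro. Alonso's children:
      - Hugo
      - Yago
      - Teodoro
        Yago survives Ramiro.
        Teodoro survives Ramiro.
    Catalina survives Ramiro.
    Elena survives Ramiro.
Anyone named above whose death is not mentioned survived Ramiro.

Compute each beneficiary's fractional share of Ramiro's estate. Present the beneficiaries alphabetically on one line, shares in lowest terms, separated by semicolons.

There is no surviving spouse, so the entire estate passes to Ramiro's descendants per capita at each generation.
At generation 1 (Octavio, Ximena, Alonso, Catalina, Elena) there are 5 shares of (1)/5 = 1/5 each.
Living: Octavio, Catalina, and Elena — each takes 1/5.
Deceased: Ximena and Alonso. Their combined 2/5 is pooled and carried to generation 2.
At generation 2 (Graciela, Ursula, Hugo, Yago, Teodoro) there are 5 shares of (2/5)/5 = 2/25 each.
Living: Graciela, Hugo, Yago, and Teodoro — each takes 2/25.
Deceased: Ursula. That 2/25 share is carried to generation 3.
At generation 3 (Valentina, Nieves) there are 2 shares of (2/25)/2 = 1/25 each.
Living: Valentina — each takes 1/25.
Deceased: Nieves. That 1/25 share is carried to generation 4.
At generation 4 (Ines, Lucia, Beatriz) there are 3 shares of (1/25)/3 = 1/75 each.
Living: Ines, Lucia, and Beatriz — each takes 1/75.

Beatriz 1/75; Catalina 1/5; Elena 1/5; Graciela 2/25; Hugo 2/25; Ines 1/75; Lucia 1/75; Octavio 1/5; Teodoro 2/25; Valentina 1/25; Yago 2/25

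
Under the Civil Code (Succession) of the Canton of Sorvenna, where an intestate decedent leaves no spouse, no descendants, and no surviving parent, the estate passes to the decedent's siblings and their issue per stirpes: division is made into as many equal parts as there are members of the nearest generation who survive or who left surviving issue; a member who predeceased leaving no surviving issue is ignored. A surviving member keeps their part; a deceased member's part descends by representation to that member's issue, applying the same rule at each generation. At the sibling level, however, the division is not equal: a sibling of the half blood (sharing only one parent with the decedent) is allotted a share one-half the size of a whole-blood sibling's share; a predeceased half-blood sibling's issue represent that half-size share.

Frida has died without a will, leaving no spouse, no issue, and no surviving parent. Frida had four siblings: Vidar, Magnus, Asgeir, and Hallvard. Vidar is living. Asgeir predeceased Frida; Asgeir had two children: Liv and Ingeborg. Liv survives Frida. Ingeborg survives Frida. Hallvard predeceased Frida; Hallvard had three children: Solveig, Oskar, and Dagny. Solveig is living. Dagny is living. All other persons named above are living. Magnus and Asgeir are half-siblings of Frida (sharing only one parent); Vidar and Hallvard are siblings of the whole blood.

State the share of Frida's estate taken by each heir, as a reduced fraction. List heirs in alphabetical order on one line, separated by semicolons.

Dagny 1/9; Ingeborg 1/12; Liv 1/12; Magnus 1/6; Oskar 1/9; Solveig 1/9; Vidar 1/3

No spouse, descendants, or parent survives, so the estate passes to Frida's siblings per stirpes.
Half-blood siblings count for one-half the weight of whole-blood siblings at the initial division.
Dividing 1 in proportion to weights (total weight 3): Vidar (weight 1) → 1/3; Magnus (weight 1/2) → 1/6; Asgeir (weight 1/2) → 1/6; Hallvard (weight 1) → 1/3.
Vidar is living and takes 1/3.
Magnus is living and takes 1/6.
Asgeir predeceased; the 1/6 allotted to Asgeir's branch passes to Asgeir's issue by representation.
The 1/6 is divided into 2 equal shares of 1/12 among Liv, Ingeborg.
Liv is living and takes 1/12.
Ingeborg is living and takes 1/12.
Hallvard predeceased; the 1/3 allotted to Hallvard's branch passes to Hallvard's issue by representation.
The 1/3 is divided into 3 equal shares of 1/9 among Solveig, Oskar, Dagny.
Solveig is living and takes 1/9.
Oskar is living and takes 1/9.
Dagny is living and takes 1/9.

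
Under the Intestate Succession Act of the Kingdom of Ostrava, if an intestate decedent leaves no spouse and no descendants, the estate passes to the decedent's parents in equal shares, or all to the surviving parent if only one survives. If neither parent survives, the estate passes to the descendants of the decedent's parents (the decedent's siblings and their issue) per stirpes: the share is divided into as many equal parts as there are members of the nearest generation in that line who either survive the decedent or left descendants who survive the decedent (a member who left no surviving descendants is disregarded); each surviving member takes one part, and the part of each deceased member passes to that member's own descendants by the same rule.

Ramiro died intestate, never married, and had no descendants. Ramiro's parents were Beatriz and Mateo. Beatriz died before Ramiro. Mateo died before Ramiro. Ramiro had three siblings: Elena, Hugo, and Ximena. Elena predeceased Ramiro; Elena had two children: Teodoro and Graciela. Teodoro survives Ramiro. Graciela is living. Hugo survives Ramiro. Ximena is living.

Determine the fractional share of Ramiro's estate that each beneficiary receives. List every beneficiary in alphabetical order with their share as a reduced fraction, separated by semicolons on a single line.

Graciela 1/6; Hugo 1/3; Teodoro 1/6; Ximena 1/3

Neither parent survives and there are no descendants, so the estate passes to Ramiro's siblings and their issue per stirpes.
The estate is divided into 3 equal shares of 1/3 among Elena, Hugo, Ximena.
Elena predeceased; the 1/3 allotted to Elena's branch passes to Elena's issue by representation.
The 1/3 is divided into 2 equal shares of 1/6 among Teodoro, Graciela.
Teodoro is living and takes 1/6.
Graciela is living and takes 1/6.
Hugo is living and takes 1/3.
Ximena is living and takes 1/3.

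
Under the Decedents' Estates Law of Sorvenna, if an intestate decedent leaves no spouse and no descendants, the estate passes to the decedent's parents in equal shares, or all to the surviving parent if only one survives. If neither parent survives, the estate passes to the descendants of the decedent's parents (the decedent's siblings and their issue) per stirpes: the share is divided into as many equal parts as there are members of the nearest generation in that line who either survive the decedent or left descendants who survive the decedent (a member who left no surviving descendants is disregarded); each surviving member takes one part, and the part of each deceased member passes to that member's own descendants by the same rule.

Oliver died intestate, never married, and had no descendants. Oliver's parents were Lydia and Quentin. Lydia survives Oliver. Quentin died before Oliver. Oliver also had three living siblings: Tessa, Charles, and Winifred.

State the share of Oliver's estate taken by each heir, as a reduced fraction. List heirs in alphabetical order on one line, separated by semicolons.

Only one parent, Lydia, survives, so Lydia takes the entire estate. The siblings take nothing because a surviving parent has priority.

Lydia 1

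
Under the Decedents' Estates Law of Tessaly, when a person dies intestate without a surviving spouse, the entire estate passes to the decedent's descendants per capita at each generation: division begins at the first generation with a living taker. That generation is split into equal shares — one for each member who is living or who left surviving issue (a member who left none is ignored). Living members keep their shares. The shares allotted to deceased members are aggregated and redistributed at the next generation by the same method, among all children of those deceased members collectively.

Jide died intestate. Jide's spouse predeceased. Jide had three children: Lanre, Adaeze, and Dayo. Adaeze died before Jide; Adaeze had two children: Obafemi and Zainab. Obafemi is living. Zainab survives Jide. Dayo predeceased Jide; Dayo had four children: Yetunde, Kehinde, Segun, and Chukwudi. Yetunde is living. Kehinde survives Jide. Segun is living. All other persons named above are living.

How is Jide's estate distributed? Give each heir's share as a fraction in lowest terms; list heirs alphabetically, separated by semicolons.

There is no surviving spouse, so the entire estate passes to Jide's descendants per capita at each generation.
At generation 1 (Lanre, Adaeze, Dayo) there are 3 shares of (1)/3 = 1/3 each.
Living: Lanre — each takes 1/3.
Deceased: Adaeze and Dayo. Their combined 2/3 is pooled and carried to generation 2.
At generation 2 (Obafemi, Zainab, Yetunde, Kehinde, Segun, Chukwudi) there are 6 shares of (2/3)/6 = 1/9 each.
Living: Obafemi, Zainab, Yetunde, Kehinde, Segun, and Chukwudi — each takes 1/9.

Chukwudi 1/9; Kehinde 1/9; Lanre 1/3; Obafemi 1/9; Segun 1/9; Yetunde 1/9; Zainab 1/9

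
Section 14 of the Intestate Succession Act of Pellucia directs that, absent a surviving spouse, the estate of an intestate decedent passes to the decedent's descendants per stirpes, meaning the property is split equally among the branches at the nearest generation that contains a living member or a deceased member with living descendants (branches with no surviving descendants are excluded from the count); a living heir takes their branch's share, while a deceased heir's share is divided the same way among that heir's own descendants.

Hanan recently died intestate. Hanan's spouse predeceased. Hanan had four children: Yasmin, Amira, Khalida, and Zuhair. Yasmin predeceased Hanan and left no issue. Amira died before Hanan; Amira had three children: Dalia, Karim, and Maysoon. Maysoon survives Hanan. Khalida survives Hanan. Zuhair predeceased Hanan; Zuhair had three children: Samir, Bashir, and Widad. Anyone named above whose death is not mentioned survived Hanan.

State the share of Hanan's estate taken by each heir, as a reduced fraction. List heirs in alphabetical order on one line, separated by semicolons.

Bashir 1/9; Dalia 1/9; Karim 1/9; Khalida 1/3; Maysoon 1/9; Samir 1/9; Widad 1/9

There is no surviving spouse, so the entire estate passes to Hanan's descendants per stirpes.
Yasmin left no surviving issue, so that branch lapses and is disregarded.
The estate is divided into 3 equal shares of 1/3 among Amira, Khalida, Zuhair.
Amira predeceased; the 1/3 allotted to Amira's branch passes to Amira's issue by representation.
The 1/3 is divided into 3 equal shares of 1/9 among Dalia, Karim, Maysoon.
Dalia is living and takes 1/9.
Karim is living and takes 1/9.
Maysoon is living and takes 1/9.
Khalida is living and takes 1/3.
Zuhair predeceased; the 1/3 allotted to Zuhair's branch passes to Zuhair's issue by representation.
The 1/3 is divided into 3 equal shares of 1/9 among Samir, Bashir, Widad.
Samir is living and takes 1/9.
Bashir is living and takes 1/9.
Widad is living and takes 1/9.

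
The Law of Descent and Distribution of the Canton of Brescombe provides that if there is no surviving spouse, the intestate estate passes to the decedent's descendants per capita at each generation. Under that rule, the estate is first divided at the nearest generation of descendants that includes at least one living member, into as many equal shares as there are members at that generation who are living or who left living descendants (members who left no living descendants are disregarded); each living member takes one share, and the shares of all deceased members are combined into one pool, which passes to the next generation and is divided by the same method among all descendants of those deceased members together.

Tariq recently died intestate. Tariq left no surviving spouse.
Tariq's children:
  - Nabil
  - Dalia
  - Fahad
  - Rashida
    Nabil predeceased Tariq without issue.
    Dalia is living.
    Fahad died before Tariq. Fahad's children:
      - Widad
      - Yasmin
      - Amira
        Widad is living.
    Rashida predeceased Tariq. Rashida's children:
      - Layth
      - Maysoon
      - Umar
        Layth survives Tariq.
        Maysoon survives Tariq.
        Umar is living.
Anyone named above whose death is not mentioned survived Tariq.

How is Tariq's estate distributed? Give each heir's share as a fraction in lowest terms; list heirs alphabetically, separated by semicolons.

There is no surviving spouse, so the entire estate passes to Tariq's descendants per capita at each generation.
At generation 1 (Dalia, Fahad, Rashida) there are 3 shares of (1)/3 = 1/3 each.
Living: Dalia — each takes 1/3.
Deceased: Fahad and Rashida. Their combined 2/3 is pooled and carried to generation 2.
At generation 2 (Widad, Yasmin, Amira, Layth, Maysoon, Umar) there are 6 shares of (2/3)/6 = 1/9 each.
Living: Widad, Yasmin, Amira, Layth, Maysoon, and Umar — each takes 1/9.

Amira 1/9; Dalia 1/3; Layth 1/9; Maysoon 1/9; Umar 1/9; Widad 1/9; Yasmin 1/9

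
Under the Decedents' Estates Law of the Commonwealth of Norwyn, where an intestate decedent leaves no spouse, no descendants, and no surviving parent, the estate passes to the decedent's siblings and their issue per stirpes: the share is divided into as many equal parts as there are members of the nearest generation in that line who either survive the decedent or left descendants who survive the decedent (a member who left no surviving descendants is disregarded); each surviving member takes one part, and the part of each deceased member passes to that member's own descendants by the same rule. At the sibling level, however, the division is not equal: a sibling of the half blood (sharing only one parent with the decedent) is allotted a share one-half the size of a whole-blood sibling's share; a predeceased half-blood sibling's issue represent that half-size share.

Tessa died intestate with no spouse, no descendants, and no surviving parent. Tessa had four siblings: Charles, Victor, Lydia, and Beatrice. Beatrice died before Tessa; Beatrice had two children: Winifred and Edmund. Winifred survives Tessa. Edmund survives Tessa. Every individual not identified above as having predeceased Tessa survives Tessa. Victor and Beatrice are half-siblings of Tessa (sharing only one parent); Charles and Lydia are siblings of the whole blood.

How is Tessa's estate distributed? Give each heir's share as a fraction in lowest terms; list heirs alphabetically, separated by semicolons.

No spouse, descendants, or parent survives, so the estate passes to Tessa's siblings per stirpes.
Half-blood siblings count for one-half the weight of whole-blood siblings at the initial division.
Dividing 1 in proportion to weights (total weight 3): Charles (weight 1) → 1/3; Victor (weight 1/2) → 1/6; Lydia (weight 1) → 1/3; Beatrice (weight 1/2) → 1/6.
Charles is living and takes 1/3.
Victor is living and takes 1/6.
Lydia is living and takes 1/3.
Beatrice predeceased; the 1/6 allotted to Beatrice's branch passes to Beatrice's issue by representation.
The 1/6 is divided into 2 equal shares of 1/12 among Winifred, Edmund.
Winifred is living and takes 1/12.
Edmund is living and takes 1/12.

Charles 1/3; Edmund 1/12; Lydia 1/3; Victor 1/6; Winifred 1/12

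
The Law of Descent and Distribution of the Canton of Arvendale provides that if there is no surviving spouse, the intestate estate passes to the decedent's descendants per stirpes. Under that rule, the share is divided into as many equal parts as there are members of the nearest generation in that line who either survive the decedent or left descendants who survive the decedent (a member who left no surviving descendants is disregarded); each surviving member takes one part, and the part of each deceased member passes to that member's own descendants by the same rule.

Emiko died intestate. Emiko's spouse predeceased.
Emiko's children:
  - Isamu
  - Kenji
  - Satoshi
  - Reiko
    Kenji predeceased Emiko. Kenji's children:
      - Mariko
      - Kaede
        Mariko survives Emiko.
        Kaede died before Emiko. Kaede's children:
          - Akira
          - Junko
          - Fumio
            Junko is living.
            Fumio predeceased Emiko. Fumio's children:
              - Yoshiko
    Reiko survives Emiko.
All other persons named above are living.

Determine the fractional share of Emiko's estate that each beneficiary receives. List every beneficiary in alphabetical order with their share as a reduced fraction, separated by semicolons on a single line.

Akira 1/24; Isamu 1/4; Junko 1/24; Mariko 1/8; Reiko 1/4; Satoshi 1/4; Yoshiko 1/24

There is no surviving spouse, so the entire estate passes to Emiko's descendants per stirpes.
The estate is divided into 4 equal shares of 1/4 among Isamu, Kenji, Satoshi, Reiko.
Isamu is living and takes 1/4.
Kenji predeceased; the 1/4 allotted to Kenji's branch passes to Kenji's issue by representation.
The 1/4 is divided into 2 equal shares of 1/8 among Mariko, Kaede.
Mariko is living and takes 1/8.
Kaede predeceased; the 1/8 allotted to Kaede's branch passes to Kaede's issue by representation.
The 1/8 is divided into 3 equal shares of 1/24 among Akira, Junko, Fumio.
Akira is living and takes 1/24.
Junko is living and takes 1/24.
Fumio predeceased; the 1/24 allotted to Fumio's branch passes to Fumio's issue by representation.
Yoshiko is the sole taker at this level and receives the full 1/24.
Satoshi is living and takes 1/4.
Reiko is living and takes 1/4.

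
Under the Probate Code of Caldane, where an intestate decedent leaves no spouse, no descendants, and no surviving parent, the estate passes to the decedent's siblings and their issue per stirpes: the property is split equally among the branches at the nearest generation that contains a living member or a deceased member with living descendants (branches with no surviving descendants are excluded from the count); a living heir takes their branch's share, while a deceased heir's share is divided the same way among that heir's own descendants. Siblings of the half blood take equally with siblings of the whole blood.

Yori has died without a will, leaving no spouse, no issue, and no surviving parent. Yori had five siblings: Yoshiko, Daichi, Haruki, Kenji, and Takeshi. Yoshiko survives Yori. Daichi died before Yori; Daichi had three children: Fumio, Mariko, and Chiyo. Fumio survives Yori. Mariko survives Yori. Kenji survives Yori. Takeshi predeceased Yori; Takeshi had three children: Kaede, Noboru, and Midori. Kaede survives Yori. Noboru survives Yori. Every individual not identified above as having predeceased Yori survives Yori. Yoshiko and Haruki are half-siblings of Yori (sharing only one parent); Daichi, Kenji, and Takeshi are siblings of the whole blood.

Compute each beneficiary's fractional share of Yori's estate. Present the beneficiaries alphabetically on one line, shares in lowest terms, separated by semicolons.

Chiyo 1/15; Fumio 1/15; Haruki 1/5; Kaede 1/15; Kenji 1/5; Mariko 1/15; Midori 1/15; Noboru 1/15; Yoshiko 1/5

No spouse, descendants, or parent survives, so the estate passes to Yori's siblings per stirpes.
Half-blood and whole-blood siblings take equally under the stated rule.
The estate is divided into 5 equal shares of 1/5 among Yoshiko, Daichi, Haruki, Kenji, Takeshi.
Yoshiko is living and takes 1/5.
Daichi predeceased; the 1/5 allotted to Daichi's branch passes to Daichi's issue by representation.
The 1/5 is divided into 3 equal shares of 1/15 among Fumio, Mariko, Chiyo.
Fumio is living and takes 1/15.
Mariko is living and takes 1/15.
Chiyo is living and takes 1/15.
Haruki is living and takes 1/5.
Kenji is living and takes 1/5.
Takeshi predeceased; the 1/5 allotted to Takeshi's branch passes to Takeshi's issue by representation.
The 1/5 is divided into 3 equal shares of 1/15 among Kaede, Noboru, Midori.
Kaede is living and takes 1/15.
Noboru is living and takes 1/15.
Midori is living and takes 1/15.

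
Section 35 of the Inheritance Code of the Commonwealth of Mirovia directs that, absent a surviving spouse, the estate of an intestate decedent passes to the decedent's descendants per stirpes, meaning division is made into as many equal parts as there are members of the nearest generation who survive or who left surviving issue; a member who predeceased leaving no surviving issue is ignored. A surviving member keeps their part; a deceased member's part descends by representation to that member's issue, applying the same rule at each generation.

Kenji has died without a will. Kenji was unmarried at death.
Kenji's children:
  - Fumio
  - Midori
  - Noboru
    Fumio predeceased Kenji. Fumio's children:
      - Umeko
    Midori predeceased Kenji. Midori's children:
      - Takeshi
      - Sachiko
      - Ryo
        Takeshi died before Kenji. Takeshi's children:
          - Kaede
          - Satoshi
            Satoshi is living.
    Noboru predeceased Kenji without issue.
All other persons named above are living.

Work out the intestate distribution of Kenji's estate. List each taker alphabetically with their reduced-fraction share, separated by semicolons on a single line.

Kaede 1/12; Ryo 1/6; Sachiko 1/6; Satoshi 1/12; Umeko 1/2

There is no surviving spouse, so the entire estate passes to Kenji's descendants per stirpes.
Noboru left no surviving issue, so that branch lapses and is disregarded.
The estate is divided into 2 equal shares of 1/2 among Fumio, Midori.
Fumio predeceased; the 1/2 allotted to Fumio's branch passes to Fumio's issue by representation.
Umeko is the sole taker at this level and receives the full 1/2.
Midori predeceased; the 1/2 allotted to Midori's branch passes to Midori's issue by representation.
The 1/2 is divided into 3 equal shares of 1/6 among Takeshi, Sachiko, Ryo.
Takeshi predeceased; the 1/6 allotted to Takeshi's branch passes to Takeshi's issue by representation.
The 1/6 is divided into 2 equal shares of 1/12 among Kaede, Satoshi.
Kaede is living and takes 1/12.
Satoshi is living and takes 1/12.
Sachiko is living and takes 1/6.
Ryo is living and takes 1/6.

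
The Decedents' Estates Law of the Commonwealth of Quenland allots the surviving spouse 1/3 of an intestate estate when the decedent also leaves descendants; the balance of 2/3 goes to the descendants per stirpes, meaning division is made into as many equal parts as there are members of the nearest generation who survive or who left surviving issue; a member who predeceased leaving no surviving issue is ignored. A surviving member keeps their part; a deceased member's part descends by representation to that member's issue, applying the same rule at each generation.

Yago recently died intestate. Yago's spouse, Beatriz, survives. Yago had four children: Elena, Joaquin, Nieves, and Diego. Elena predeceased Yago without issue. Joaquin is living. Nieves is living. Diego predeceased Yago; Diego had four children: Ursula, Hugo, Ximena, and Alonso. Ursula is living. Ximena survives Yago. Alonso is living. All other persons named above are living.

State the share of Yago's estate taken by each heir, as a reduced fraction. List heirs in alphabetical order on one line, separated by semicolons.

Alonso 1/18; Beatriz 1/3; Hugo 1/18; Joaquin 2/9; Nieves 2/9; Ursula 1/18; Ximena 1/18

Beatriz, as surviving spouse, takes 1/3.
The remaining 2/3 passes to Yago's descendants per stirpes.
Elena left no surviving issue, so that branch lapses and is disregarded.
The 2/3 is divided into 3 equal shares of 2/9 among Joaquin, Nieves, Diego.
Joaquin is living and takes 2/9.
Nieves is living and takes 2/9.
Diego predeceased; the 2/9 allotted to Diego's branch passes to Diego's issue by representation.
The 2/9 is divided into 4 equal shares of 1/18 among Ursula, Hugo, Ximena, Alonso.
Ursula is living and takes 1/18.
Hugo is living and takes 1/18.
Ximena is living and takes 1/18.
Alonso is living and takes 1/18.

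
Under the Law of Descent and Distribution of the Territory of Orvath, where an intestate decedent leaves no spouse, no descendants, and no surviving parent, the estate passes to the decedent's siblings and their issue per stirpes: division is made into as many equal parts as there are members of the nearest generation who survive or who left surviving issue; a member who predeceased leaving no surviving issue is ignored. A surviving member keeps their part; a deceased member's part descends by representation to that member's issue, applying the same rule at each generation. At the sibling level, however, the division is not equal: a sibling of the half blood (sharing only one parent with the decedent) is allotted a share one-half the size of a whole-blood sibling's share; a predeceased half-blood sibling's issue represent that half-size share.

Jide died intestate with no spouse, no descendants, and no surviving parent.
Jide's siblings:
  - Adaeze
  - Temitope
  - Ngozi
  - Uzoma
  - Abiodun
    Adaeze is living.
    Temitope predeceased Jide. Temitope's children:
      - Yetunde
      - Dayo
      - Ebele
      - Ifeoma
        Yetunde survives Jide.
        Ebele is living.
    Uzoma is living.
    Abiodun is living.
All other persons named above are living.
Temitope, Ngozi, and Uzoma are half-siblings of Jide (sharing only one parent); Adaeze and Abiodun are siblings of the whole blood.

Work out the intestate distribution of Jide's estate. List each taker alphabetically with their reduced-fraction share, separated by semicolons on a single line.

Abiodun 2/7; Adaeze 2/7; Dayo 1/28; Ebele 1/28; Ifeoma 1/28; Ngozi 1/7; Uzoma 1/7; Yetunde 1/28

No spouse, descendants, or parent survives, so the estate passes to Jide's siblings per stirpes.
Half-blood siblings count for one-half the weight of whole-blood siblings at the initial division.
Dividing 1 in proportion to weights (total weight 7/2): Adaeze (weight 1) → 2/7; Temitope (weight 1/2) → 1/7; Ngozi (weight 1/2) → 1/7; Uzoma (weight 1/2) → 1/7; Abiodun (weight 1) → 2/7.
Adaeze is living and takes 2/7.
Temitope predeceased; the 1/7 allotted to Temitope's branch passes to Temitope's issue by representation.
The 1/7 is divided into 4 equal shares of 1/28 among Yetunde, Dayo, Ebele, Ifeoma.
Yetunde is living and takes 1/28.
Dayo is living and takes 1/28.
Ebele is living and takes 1/28.
Ifeoma is living and takes 1/28.
Ngozi is living and takes 1/7.
Uzoma is living and takes 1/7.
Abiodun is living and takes 2/7.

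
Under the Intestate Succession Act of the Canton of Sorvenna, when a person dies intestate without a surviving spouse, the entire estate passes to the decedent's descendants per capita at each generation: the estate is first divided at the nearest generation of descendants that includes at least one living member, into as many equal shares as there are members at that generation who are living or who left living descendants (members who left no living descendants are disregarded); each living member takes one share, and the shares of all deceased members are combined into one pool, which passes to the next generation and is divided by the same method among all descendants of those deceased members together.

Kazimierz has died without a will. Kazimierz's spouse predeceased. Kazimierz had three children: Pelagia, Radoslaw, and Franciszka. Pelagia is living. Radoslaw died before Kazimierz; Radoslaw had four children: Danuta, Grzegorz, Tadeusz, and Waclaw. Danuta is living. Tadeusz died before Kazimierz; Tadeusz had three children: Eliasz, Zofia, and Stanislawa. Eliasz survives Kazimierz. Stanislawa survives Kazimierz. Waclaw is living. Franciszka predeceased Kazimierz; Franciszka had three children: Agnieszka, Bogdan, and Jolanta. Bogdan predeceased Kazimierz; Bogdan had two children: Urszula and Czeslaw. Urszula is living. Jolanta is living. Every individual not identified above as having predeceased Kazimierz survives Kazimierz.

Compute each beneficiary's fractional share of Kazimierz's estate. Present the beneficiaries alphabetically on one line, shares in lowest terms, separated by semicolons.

There is no surviving spouse, so the entire estate passes to Kazimierz's descendants per capita at each generation.
At generation 1 (Pelagia, Radoslaw, Franciszka) there are 3 shares of (1)/3 = 1/3 each.
Living: Pelagia — each takes 1/3.
Deceased: Radoslaw and Franciszka. Their combined 2/3 is pooled and carried to generation 2.
At generation 2 (Danuta, Grzegorz, Tadeusz, Waclaw, Agnieszka, Bogdan, Jolanta) there are 7 shares of (2/3)/7 = 2/21 each.
Living: Danuta, Grzegorz, Waclaw, Agnieszka, and Jolanta — each takes 2/21.
Deceased: Tadeusz and Bogdan. Their combined 4/21 is pooled and carried to generation 3.
At generation 3 (Eliasz, Zofia, Stanislawa, Urszula, Czeslaw) there are 5 shares of (4/21)/5 = 4/105 each.
Living: Eliasz, Zofia, Stanislawa, Urszula, and Czeslaw — each takes 4/105.

Agnieszka 2/21; Czeslaw 4/105; Danuta 2/21; Eliasz 4/105; Grzegorz 2/21; Jolanta 2/21; Pelagia 1/3; Stanislawa 4/105; Urszula 4/105; Waclaw 2/21; Zofia 4/105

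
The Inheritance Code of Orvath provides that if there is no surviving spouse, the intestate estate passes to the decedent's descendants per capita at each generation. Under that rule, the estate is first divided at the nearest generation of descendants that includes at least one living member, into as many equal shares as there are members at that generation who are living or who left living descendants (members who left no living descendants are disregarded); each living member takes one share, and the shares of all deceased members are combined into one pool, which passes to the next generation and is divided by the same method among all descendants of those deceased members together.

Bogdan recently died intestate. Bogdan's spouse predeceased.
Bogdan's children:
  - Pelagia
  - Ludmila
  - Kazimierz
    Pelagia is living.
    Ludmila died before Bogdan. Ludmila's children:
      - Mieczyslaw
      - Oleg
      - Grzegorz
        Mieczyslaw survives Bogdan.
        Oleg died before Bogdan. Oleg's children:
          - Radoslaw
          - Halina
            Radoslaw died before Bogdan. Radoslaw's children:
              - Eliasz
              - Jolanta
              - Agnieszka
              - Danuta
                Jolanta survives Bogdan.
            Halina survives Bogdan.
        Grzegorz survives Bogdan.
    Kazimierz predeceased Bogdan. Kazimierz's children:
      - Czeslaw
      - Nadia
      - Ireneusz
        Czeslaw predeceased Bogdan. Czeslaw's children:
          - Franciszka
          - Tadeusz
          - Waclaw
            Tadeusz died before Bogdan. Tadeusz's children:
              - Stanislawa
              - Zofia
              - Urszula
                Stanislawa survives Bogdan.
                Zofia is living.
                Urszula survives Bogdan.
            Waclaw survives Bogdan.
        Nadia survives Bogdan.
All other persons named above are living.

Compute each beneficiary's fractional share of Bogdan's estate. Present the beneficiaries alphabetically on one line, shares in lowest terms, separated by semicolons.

Agnieszka 4/315; Danuta 4/315; Eliasz 4/315; Franciszka 2/45; Grzegorz 1/9; Halina 2/45; Ireneusz 1/9; Jolanta 4/315; Mieczyslaw 1/9; Nadia 1/9; Pelagia 1/3; Stanislawa 4/315; Urszula 4/315; Waclaw 2/45; Zofia 4/315

There is no surviving spouse, so the entire estate passes to Bogdan's descendants per capita at each generation.
At generation 1 (Pelagia, Ludmila, Kazimierz) there are 3 shares of (1)/3 = 1/3 each.
Living: Pelagia — each takes 1/3.
Deceased: Ludmila and Kazimierz. Their combined 2/3 is pooled and carried to generation 2.
At generation 2 (Mieczyslaw, Oleg, Grzegorz, Czeslaw, Nadia, Ireneusz) there are 6 shares of (2/3)/6 = 1/9 each.
Living: Mieczyslaw, Grzegorz, Nadia, and Ireneusz — each takes 1/9.
Deceased: Oleg and Czeslaw. Their combined 2/9 is pooled and carried to generation 3.
At generation 3 (Radoslaw, Halina, Franciszka, Tadeusz, Waclaw) there are 5 shares of (2/9)/5 = 2/45 each.
Living: Halina, Franciszka, and Waclaw — each takes 2/45.
Deceased: Radoslaw and Tadeusz. Their combined 4/45 is pooled and carried to generation 4.
At generation 4 (Eliasz, Jolanta, Agnieszka, Danuta, Stanislawa, Zofia, Urszula) there are 7 shares of (4/45)/7 = 4/315 each.
Living: Eliasz, Jolanta, Agnieszka, Danuta, Stanislawa, Zofia, and Urszula — each takes 4/315.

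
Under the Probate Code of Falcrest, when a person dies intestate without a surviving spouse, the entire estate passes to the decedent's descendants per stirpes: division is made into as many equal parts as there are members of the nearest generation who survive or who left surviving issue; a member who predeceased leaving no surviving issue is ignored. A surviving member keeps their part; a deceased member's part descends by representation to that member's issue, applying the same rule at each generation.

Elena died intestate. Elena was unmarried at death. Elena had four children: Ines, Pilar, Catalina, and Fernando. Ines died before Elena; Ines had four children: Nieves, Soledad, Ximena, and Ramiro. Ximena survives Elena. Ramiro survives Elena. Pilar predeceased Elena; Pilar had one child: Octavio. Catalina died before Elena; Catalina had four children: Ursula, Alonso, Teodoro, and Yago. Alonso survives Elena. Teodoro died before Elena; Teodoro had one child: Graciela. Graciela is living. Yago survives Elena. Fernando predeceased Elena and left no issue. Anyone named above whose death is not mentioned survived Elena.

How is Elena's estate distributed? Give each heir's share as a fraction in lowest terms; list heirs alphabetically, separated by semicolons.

Alonso 1/12; Graciela 1/12; Nieves 1/12; Octavio 1/3; Ramiro 1/12; Soledad 1/12; Ursula 1/12; Ximena 1/12; Yago 1/12

There is no surviving spouse, so the entire estate passes to Elena's descendants per stirpes.
Fernando left no surviving issue, so that branch lapses and is disregarded.
The estate is divided into 3 equal shares of 1/3 among Ines, Pilar, Catalina.
Ines predeceased; the 1/3 allotted to Ines's branch passes to Ines's issue by representation.
The 1/3 is divided into 4 equal shares of 1/12 among Nieves, Soledad, Ximena, Ramiro.
Nieves is living and takes 1/12.
Soledad is living and takes 1/12.
Ximena is living and takes 1/12.
Ramiro is living and takes 1/12.
Pilar predeceased; the 1/3 allotted to Pilar's branch passes to Pilar's issue by representation.
Octavio is the sole taker at this level and receives the full 1/3.
Catalina predeceased; the 1/3 allotted to Catalina's branch passes to Catalina's issue by representation.
The 1/3 is divided into 4 equal shares of 1/12 among Ursula, Alonso, Teodoro, Yago.
Ursula is living and takes 1/12.
Alonso is living and takes 1/12.
Teodoro predeceased; the 1/12 allotted to Teodoro's branch passes to Teodoro's issue by representation.
Graciela is the sole taker at this level and receives the full 1/12.
Yago is living and takes 1/12.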